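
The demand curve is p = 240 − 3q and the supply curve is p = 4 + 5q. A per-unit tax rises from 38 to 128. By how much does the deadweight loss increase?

933.75

Competitive equilibrium: 240 − 3q = 4 + 5q → q* = 29.5, p* = 151.5.
For a per-unit tax t: Δq = t/8, so DWL = ½·t·(t/8) = t²/16.
At t = 38: DWL = 90.25. At t = 128: DWL = 1024.
Increase = 1024 − 90.25 = 933.75.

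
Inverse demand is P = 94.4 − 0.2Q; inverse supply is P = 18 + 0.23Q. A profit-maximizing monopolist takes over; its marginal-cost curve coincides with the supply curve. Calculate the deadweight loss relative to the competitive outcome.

684.02

Competitive equilibrium: 94.4 − 0.2Q = 18 + 0.23Q → Q* = 177.6744, P* = 58.8651.
Marginal revenue: MR = 94.4 − 0.4Q. Set MR = MC: 94.4 − 0.4Q = 18 + 0.23Q → Q_m = 121.2698.
Price P_m = 94.4 − 0.2·121.2698 = 70.146; MC(Q_m) = 18 + 0.23·121.2698 = 45.8921.
Competitive Q* = 177.6744, so ΔQ = 56.4046; wedge = 70.146 − 45.8921 = 24.2539.
The triangle = ½ × 56.4046 × 24.2539 = 684.02.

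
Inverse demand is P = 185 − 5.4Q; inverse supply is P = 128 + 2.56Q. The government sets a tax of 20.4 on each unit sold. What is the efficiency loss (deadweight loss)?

Competitive equilibrium: 185 − 5.4Q = 128 + 2.56Q → Q* = 7.1608, P* = 146.3317.
With the tax, the buyer price exceeds the seller price by 20.4: (185 − 5.4Q) − (128 + 2.56Q) = 20.4 → Q' = 4.598.
ΔQ = 7.1608 − 4.598 = 2.5628; the wedge equals the tax, 20.4.
The triangle = ½ × 2.5628 × 20.4 = 26.14.

26.14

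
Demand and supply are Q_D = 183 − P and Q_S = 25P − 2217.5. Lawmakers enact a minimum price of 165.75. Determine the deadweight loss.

2803.29

In inverse form: demand P = 183 − Q, supply P = 88.7 + 0.04Q.
Competitive equilibrium: 183 − Q = 88.7 + 0.04Q → Q* = 90.6731, P* = 92.3269.
At the floor P = 165.75, quantity demanded = (183 − 165.75)/1 = 17.25.
Sellers' marginal cost at Q' = 17.25: 88.7 + 0.04·17.25 = 89.39.
ΔQ = 90.6731 − 17.25 = 73.4231; wedge = 165.75 − 89.39 = 76.36.
Welfare loss = ½ × 73.4231 × 76.36 = 2803.29.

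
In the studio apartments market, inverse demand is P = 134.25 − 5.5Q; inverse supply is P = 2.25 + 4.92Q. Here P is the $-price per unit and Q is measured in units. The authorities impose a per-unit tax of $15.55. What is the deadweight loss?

Competitive equilibrium: 134.25 − 5.5Q = 2.25 + 4.92Q → Q* = 12.6679, P* = 64.5763.
With the tax, the buyer price exceeds the seller price by 15.55: (134.25 − 5.5Q) − (2.25 + 4.92Q) = 15.55 → Q' = 11.1756.
ΔQ = 12.6679 − 11.1756 = 1.4923; the wedge equals the tax, 15.55.
The triangle = ½ × 1.4923 × 15.55 = $11.60.

$11.60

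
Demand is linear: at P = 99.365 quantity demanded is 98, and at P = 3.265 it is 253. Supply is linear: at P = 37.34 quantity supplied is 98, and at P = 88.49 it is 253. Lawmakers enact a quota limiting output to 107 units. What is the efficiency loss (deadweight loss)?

Demand slope = (3.265 − 99.365)/(253 − 98) = −0.62, so P = 160.125 − 0.62Q.
Supply slope = (88.49 − 37.34)/(253 − 98) = 0.33, so P = 5 + 0.33Q.
Competitive equilibrium: 160.125 − 0.62Q = 5 + 0.33Q → Q* = 163.2895, P* = 58.8855.
At Q = 107: demand price = 160.125 − 0.62·107 = 93.785; supply price = 5 + 0.33·107 = 40.31.
ΔQ = 163.2895 − 107 = 56.2895; wedge = 93.785 − 40.31 = 53.475.
The triangle = ½ × 56.2895 × 53.475 = 1505.04.

1505.04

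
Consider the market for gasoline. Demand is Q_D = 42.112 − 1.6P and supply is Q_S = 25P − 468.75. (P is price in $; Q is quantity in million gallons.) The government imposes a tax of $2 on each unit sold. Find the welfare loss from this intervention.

In inverse form: demand P = 26.32 − 0.625Q, supply P = 18.75 + 0.04Q.
Competitive equilibrium: 26.32 − 0.625Q = 18.75 + 0.04Q → Q* = 11.3835, P* = 19.2053.
With the tax, the buyer price exceeds the seller price by 2: (26.32 − 0.625Q) − (18.75 + 0.04Q) = 2 → Q' = 8.3759.
ΔQ = 11.3835 − 8.3759 = 3.0076; the wedge equals the tax, 2.
The triangle = ½ × 3.0076 × 2 = $3.01 million.

$3.01 million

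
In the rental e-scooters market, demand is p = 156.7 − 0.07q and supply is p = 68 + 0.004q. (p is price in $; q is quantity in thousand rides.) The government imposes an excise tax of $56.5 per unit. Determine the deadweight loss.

Competitive equilibrium: 156.7 − 0.07q = 68 + 0.004q → q* = 1198.6486, p* = 72.7946.
With the tax, the buyer price exceeds the seller price by 56.5: (156.7 − 0.07q) − (68 + 0.004q) = 56.5 → q' = 435.1351.
Δq = 1198.6486 − 435.1351 = 763.5135; the wedge equals the tax, 56.5.
The triangle = ½ × 763.5135 × 56.5 = $21569.26 thousand.

$21569.26 thousand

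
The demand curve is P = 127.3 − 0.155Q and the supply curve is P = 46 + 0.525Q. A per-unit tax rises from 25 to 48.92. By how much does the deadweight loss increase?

1300.12

Competitive equilibrium: 127.3 − 0.155Q = 46 + 0.525Q → Q* = 119.5588, P* = 108.7684.
For a per-unit tax t: ΔQ = t/0.68, so DWL = ½·t·(t/0.68) = t²/1.36.
At t = 25: DWL = 459.559. At t = 48.92: DWL = 1759.681.
Increase = 1759.681 − 459.559 = 1300.12.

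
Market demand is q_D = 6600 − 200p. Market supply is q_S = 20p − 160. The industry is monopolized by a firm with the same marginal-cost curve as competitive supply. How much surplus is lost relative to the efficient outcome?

39.46

In inverse form: demand p = 33 − 0.005q, supply p = 8 + 0.05q.
Competitive equilibrium: 33 − 0.005q = 8 + 0.05q → q* = 454.5455, p* = 30.7273.
Marginal revenue: MR = 33 − 0.01q. Set MR = MC: 33 − 0.01q = 8 + 0.05q → q_m = 416.6667.
Price p_m = 33 − 0.005·416.6667 = 30.9167; MC(q_m) = 8 + 0.05·416.6667 = 28.8333.
Competitive q* = 454.5455, so Δq = 37.8788; wedge = 30.9167 − 28.8333 = 2.0834.
DWL = ½ × 37.8788 × 2.0834 = 39.46.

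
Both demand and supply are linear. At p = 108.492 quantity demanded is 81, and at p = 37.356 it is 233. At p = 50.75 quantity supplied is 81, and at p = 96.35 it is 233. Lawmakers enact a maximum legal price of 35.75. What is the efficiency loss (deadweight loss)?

Demand slope = (37.356 − 108.492)/(233 − 81) = −0.468, so p = 146.4 − 0.468q.
Supply slope = (96.35 − 50.75)/(233 − 81) = 0.3, so p = 26.45 + 0.3q.
Competitive equilibrium: 146.4 − 0.468q = 26.45 + 0.3q → q* = 156.1849, p* = 73.3055.
At the ceiling p = 35.75, quantity supplied = (35.75 − 26.45)/0.3 = 31.
Willingness to pay at q' = 31: 146.4 − 0.468·31 = 131.892.
Δq = 156.1849 − 31 = 125.1849; wedge = 131.892 − 35.75 = 96.142.
Welfare loss = ½ × 125.1849 × 96.142 = 6017.76.

6017.76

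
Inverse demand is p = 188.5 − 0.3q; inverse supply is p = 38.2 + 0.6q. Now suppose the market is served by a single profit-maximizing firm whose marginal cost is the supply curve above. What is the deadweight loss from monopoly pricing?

784.38

Competitive equilibrium: 188.5 − 0.3q = 38.2 + 0.6q → q* = 167, p* = 138.4.
Marginal revenue: MR = 188.5 − 0.6q. Set MR = MC: 188.5 − 0.6q = 38.2 + 0.6q → q_m = 125.25.
Price p_m = 188.5 − 0.3·125.25 = 150.925; MC(q_m) = 38.2 + 0.6·125.25 = 113.35.
Competitive q* = 167, so Δq = 41.75; wedge = 150.925 − 113.35 = 37.575.
Welfare loss = ½ × 41.75 × 37.575 = 784.38.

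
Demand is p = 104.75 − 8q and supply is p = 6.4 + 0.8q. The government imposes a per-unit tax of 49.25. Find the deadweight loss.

Competitive equilibrium: 104.75 − 8q = 6.4 + 0.8q → q* = 11.1761, p* = 15.3409.
With the tax, the buyer price exceeds the seller price by 49.25: (104.75 − 8q) − (6.4 + 0.8q) = 49.25 → q' = 5.5795.
Δq = 11.1761 − 5.5795 = 5.5966; the wedge equals the tax, 49.25.
DWL = ½ × 5.5966 × 49.25 = 137.82.

137.82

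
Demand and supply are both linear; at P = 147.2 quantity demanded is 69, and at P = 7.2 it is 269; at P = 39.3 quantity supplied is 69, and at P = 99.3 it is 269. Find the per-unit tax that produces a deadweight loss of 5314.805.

103.1

Demand slope = (7.2 − 147.2)/(269 − 69) = −0.7, so P = 195.5 − 0.7Q.
Supply slope = (99.3 − 39.3)/(269 − 69) = 0.3, so P = 18.6 + 0.3Q.
Competitive equilibrium: 195.5 − 0.7Q = 18.6 + 0.3Q → Q* = 176.9, P* = 71.67.
A tax t gives ΔQ = t/1 and wedge t, so DWL = t²/2.
t²/2 = 5314.805 → t² = 10629.61 → t = 103.1.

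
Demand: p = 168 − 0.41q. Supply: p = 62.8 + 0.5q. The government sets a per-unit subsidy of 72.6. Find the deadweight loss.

Competitive equilibrium: 168 − 0.41q = 62.8 + 0.5q → q* = 115.6044, p* = 120.6022.
The subsidy lowers effective supply by 72.6: p = 0.5q − 9.8.
New quantity: 168 − 0.41q = 0.5q − 9.8 → q' = 195.3846.
Overproduction Δq = 195.3846 − 115.6044 = 79.7802; wedge = subsidy = 72.6.
The triangle = ½ × 79.7802 × 72.6 = 2896.02.

2896.02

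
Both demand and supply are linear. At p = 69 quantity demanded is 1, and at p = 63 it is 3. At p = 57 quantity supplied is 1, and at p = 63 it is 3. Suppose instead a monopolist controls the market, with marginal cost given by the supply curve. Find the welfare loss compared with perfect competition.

Demand slope = (63 − 69)/(3 − 1) = −3, so p = 72 − 3q.
Supply slope = (63 − 57)/(3 − 1) = 3, so p = 54 + 3q.
Competitive equilibrium: 72 − 3q = 54 + 3q → q* = 3, p* = 63.
Marginal revenue: MR = 72 − 6q. Set MR = MC: 72 − 6q = 54 + 3q → q_m = 2.
Price p_m = 72 − 3·2 = 66; MC(q_m) = 54 + 3·2 = 60.
Competitive q* = 3, so Δq = 1; wedge = 66 − 60 = 6.
Welfare loss = ½ × 1 × 6 = 3.

3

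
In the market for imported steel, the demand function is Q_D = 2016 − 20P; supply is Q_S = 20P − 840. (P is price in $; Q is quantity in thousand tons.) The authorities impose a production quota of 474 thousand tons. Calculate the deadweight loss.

In inverse form: demand P = 100.8 − 0.05Q, supply P = 42 + 0.05Q.
Competitive equilibrium: 100.8 − 0.05Q = 42 + 0.05Q → Q* = 588, P* = 71.4.
At Q = 474: demand price = 100.8 − 0.05·474 = 77.1; supply price = 42 + 0.05·474 = 65.7.
ΔQ = 588 − 474 = 114; wedge = 77.1 − 65.7 = 11.4.
Welfare loss = ½ × 114 × 11.4 = $649.80 thousand.

$649.80 thousand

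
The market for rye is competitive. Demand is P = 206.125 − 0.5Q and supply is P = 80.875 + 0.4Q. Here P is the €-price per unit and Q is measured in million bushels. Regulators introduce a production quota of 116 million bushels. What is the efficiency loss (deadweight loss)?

Competitive equilibrium: 206.125 − 0.5Q = 80.875 + 0.4Q → Q* = 139.1667, P* = 136.5417.
At Q = 116: demand price = 206.125 − 0.5·116 = 148.125; supply price = 80.875 + 0.4·116 = 127.275.
ΔQ = 139.1667 − 116 = 23.1667; wedge = 148.125 − 127.275 = 20.85.
Deadweight loss = ½ × 23.1667 × 20.85 = €241.51 million.

€241.51 million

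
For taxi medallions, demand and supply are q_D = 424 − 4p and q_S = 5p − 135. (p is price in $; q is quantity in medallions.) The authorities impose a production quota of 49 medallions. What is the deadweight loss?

$3603.67

In inverse form: demand p = 106 − 0.25q, supply p = 27 + 0.2q.
Competitive equilibrium: 106 − 0.25q = 27 + 0.2q → q* = 175.5556, p* = 62.1111.
At q = 49: demand price = 106 − 0.25·49 = 93.75; supply price = 27 + 0.2·49 = 36.8.
Δq = 175.5556 − 49 = 126.5556; wedge = 93.75 − 36.8 = 56.95.
The triangle = ½ × 126.5556 × 56.95 = $3603.67.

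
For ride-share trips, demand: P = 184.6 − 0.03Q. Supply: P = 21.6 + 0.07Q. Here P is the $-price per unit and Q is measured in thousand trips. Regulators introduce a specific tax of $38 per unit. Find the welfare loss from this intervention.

Competitive equilibrium: 184.6 − 0.03Q = 21.6 + 0.07Q → Q* = 1630, P* = 135.7.
With the tax, the buyer price exceeds the seller price by 38: (184.6 − 0.03Q) − (21.6 + 0.07Q) = 38 → Q' = 1250.
ΔQ = 1630 − 1250 = 380; the wedge equals the tax, 38.
DWL = ½ × 380 × 38 = $7220 thousand.

$7220 thousand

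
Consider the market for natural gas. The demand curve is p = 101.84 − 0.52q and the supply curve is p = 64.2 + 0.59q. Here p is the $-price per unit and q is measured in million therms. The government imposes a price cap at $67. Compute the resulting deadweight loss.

$472.05 million

Competitive equilibrium: 101.84 − 0.52q = 64.2 + 0.59q → q* = 33.9099, p* = 84.2068.
At the ceiling p = 67, quantity supplied = (67 − 64.2)/0.59 = 4.7458.
Willingness to pay at q' = 4.7458: 101.84 − 0.52·4.7458 = 99.3722.
Δq = 33.9099 − 4.7458 = 29.1641; wedge = 99.3722 − 67 = 32.3722.
DWL = ½ × 29.1641 × 32.3722 = $472.05 million.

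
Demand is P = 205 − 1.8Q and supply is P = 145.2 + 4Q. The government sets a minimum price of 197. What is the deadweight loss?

Competitive equilibrium: 205 − 1.8Q = 145.2 + 4Q → Q* = 10.3103, P* = 186.4414.
At the floor P = 197, quantity demanded = (205 − 197)/1.8 = 4.4444.
Sellers' marginal cost at Q' = 4.4444: 145.2 + 4·4.4444 = 162.9776.
ΔQ = 10.3103 − 4.4444 = 5.8659; wedge = 197 − 162.9776 = 34.0224.
The triangle = ½ × 5.8659 × 34.0224 = 99.79.

99.79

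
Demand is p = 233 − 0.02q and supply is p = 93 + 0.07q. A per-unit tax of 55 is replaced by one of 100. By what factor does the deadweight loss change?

3.306

Competitive equilibrium: 233 − 0.02q = 93 + 0.07q → q* = 1555.5556, p* = 201.8889.
For a per-unit tax t: Δq = t/0.09, so DWL = ½·t·(t/0.09) = t²/0.18.
At t = 55: DWL = 16805.556. At t = 100: DWL = 55555.556.
Ratio = (100/55)² = 3.306.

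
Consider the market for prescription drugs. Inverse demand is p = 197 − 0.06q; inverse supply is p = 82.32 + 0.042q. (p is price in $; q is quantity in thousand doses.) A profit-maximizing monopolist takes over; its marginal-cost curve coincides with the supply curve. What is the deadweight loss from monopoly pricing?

$8843.37 thousand

Competitive equilibrium: 197 − 0.06q = 82.32 + 0.042q → q* = 1124.31373, p* = 129.54118.
Marginal revenue: MR = 197 − 0.12q. Set MR = MC: 197 − 0.12q = 82.32 + 0.042q → q_m = 707.90123.
Price p_m = 197 − 0.06·707.90123 = 154.52593; MC(q_m) = 82.32 + 0.042·707.90123 = 112.05185.
Competitive q* = 1124.31373, so Δq = 416.4125; wedge = 154.52593 − 112.05185 = 42.47408.
DWL = ½ × 416.4125 × 42.47408 = $8843.37 thousand.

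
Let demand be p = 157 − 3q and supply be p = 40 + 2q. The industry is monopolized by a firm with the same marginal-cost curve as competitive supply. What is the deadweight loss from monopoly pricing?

Competitive equilibrium: 157 − 3q = 40 + 2q → q* = 23.4, p* = 86.8.
Marginal revenue: MR = 157 − 6q. Set MR = MC: 157 − 6q = 40 + 2q → q_m = 14.625.
Price p_m = 157 − 3·14.625 = 113.125; MC(q_m) = 40 + 2·14.625 = 69.25.
Competitive q* = 23.4, so Δq = 8.775; wedge = 113.125 − 69.25 = 43.875.
DWL = ½ × 8.775 × 43.875 = 192.50.

192.50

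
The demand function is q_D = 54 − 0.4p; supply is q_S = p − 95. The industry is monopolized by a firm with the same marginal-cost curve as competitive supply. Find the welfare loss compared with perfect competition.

39.68

In inverse form: demand p = 135 − 2.5q, supply p = 95 + q.
Competitive equilibrium: 135 − 2.5q = 95 + q → q* = 11.4286, p* = 106.4286.
Marginal revenue: MR = 135 − 5q. Set MR = MC: 135 − 5q = 95 + q → q_m = 6.6667.
Price p_m = 135 − 2.5·6.6667 = 118.3333; MC(q_m) = 95 + 1·6.6667 = 101.6667.
Competitive q* = 11.4286, so Δq = 4.7619; wedge = 118.3333 − 101.6667 = 16.6666.
DWL = ½ × 4.7619 × 16.6666 = 39.68.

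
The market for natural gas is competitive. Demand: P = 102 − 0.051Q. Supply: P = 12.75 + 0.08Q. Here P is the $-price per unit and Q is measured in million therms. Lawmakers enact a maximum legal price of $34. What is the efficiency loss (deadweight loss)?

Competitive equilibrium: 102 − 0.051Q = 12.75 + 0.08Q → Q* = 681.29771, P* = 67.25382.
At the ceiling P = 34, quantity supplied = (34 − 12.75)/0.08 = 265.625.
Willingness to pay at Q' = 265.625: 102 − 0.051·265.625 = 88.45313.
ΔQ = 681.29771 − 265.625 = 415.67271; wedge = 88.45313 − 34 = 54.45313.
DWL = ½ × 415.67271 × 54.45313 = $11317.34 million.

$11317.34 million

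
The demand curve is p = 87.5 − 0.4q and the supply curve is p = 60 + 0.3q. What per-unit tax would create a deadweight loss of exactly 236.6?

Competitive equilibrium: 87.5 − 0.4q = 60 + 0.3q → q* = 39.2857, p* = 71.7857.
A tax t gives Δq = t/0.7 and wedge t, so DWL = t²/1.4.
t²/1.4 = 236.6 → t² = 331.24 → t = 18.2.

18.2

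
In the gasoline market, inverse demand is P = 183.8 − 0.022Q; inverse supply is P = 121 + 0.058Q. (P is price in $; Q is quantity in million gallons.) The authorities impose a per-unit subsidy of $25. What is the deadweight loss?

Competitive equilibrium: 183.8 − 0.022Q = 121 + 0.058Q → Q* = 785, P* = 166.53.
The subsidy lowers effective supply by 25: P = 96 + 0.058Q.
New quantity: 183.8 − 0.022Q = 96 + 0.058Q → Q' = 1097.5.
Overproduction ΔQ = 1097.5 − 785 = 312.5; wedge = subsidy = 25.
DWL = ½ × 312.5 × 25 = $3906.25 million.

$3906.25 million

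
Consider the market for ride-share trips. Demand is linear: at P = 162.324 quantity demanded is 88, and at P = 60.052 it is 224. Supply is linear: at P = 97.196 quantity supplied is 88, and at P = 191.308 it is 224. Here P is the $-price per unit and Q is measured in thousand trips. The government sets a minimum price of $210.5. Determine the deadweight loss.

Demand slope = (60.052 − 162.324)/(224 − 88) = −0.752, so P = 228.5 − 0.752Q.
Supply slope = (191.308 − 97.196)/(224 − 88) = 0.692, so P = 36.3 + 0.692Q.
Competitive equilibrium: 228.5 − 0.752Q = 36.3 + 0.692Q → Q* = 133.10249, P* = 128.40693.
At the floor P = 210.5, quantity demanded = (228.5 − 210.5)/0.752 = 23.93617.
Sellers' marginal cost at Q' = 23.93617: 36.3 + 0.692·23.93617 = 52.86383.
ΔQ = 133.10249 − 23.93617 = 109.16632; wedge = 210.5 − 52.86383 = 157.63617.
DWL = ½ × 109.16632 × 157.63617 = $8604.28 thousand.

$8604.28 thousand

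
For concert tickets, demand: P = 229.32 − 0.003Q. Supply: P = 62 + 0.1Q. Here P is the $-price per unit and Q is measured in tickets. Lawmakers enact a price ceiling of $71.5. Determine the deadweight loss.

Competitive equilibrium: 229.32 − 0.003Q = 62 + 0.1Q → Q* = 1624.466, P* = 224.4466.
At the ceiling P = 71.5, quantity supplied = (71.5 − 62)/0.1 = 95.
Willingness to pay at Q' = 95: 229.32 − 0.003·95 = 229.035.
ΔQ = 1624.466 − 95 = 1529.466; wedge = 229.035 − 71.5 = 157.535.
DWL = ½ × 1529.466 × 157.535 = $120472.21.

$120472.21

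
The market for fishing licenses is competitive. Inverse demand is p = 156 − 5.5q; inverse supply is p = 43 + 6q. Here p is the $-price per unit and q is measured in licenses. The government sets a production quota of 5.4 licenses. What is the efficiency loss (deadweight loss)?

$112.64

Competitive equilibrium: 156 − 5.5q = 43 + 6q → q* = 9.8261, p* = 101.9565.
At q = 5.4: demand price = 156 − 5.5·5.4 = 126.3; supply price = 43 + 6·5.4 = 75.4.
Δq = 9.8261 − 5.4 = 4.4261; wedge = 126.3 − 75.4 = 50.9.
DWL = ½ × 4.4261 × 50.9 = $112.64.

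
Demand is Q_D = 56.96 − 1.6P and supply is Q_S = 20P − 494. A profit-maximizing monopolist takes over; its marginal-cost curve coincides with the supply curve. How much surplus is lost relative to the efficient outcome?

In inverse form: demand P = 35.6 − 0.625Q, supply P = 24.7 + 0.05Q.
Competitive equilibrium: 35.6 − 0.625Q = 24.7 + 0.05Q → Q* = 16.1481, P* = 25.5074.
Marginal revenue: MR = 35.6 − 1.25Q. Set MR = MC: 35.6 − 1.25Q = 24.7 + 0.05Q → Q_m = 8.3846.
Price P_m = 35.6 − 0.625·8.3846 = 30.3596; MC(Q_m) = 24.7 + 0.05·8.3846 = 25.1192.
Competitive Q* = 16.1481, so ΔQ = 7.7635; wedge = 30.3596 − 25.1192 = 5.2404.
Deadweight loss = ½ × 7.7635 × 5.2404 = 20.34.

20.34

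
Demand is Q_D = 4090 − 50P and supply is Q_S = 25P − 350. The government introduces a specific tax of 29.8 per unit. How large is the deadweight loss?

In inverse form: demand P = 81.8 − 0.02Q, supply P = 14 + 0.04Q.
Competitive equilibrium: 81.8 − 0.02Q = 14 + 0.04Q → Q* = 1130, P* = 59.2.
With the tax, the buyer price exceeds the seller price by 29.8: (81.8 − 0.02Q) − (14 + 0.04Q) = 29.8 → Q' = 633.3333.
ΔQ = 1130 − 633.3333 = 496.6667; the wedge equals the tax, 29.8.
Deadweight loss = ½ × 496.6667 × 29.8 = 7400.33.

7400.33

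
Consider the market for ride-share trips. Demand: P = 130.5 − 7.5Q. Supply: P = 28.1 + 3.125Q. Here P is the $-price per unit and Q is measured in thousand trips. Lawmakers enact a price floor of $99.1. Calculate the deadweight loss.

$157.85 thousand

Competitive equilibrium: 130.5 − 7.5Q = 28.1 + 3.125Q → Q* = 9.6376, P* = 58.2176.
At the floor P = 99.1, quantity demanded = (130.5 − 99.1)/7.5 = 4.1867.
Sellers' marginal cost at Q' = 4.1867: 28.1 + 3.125·4.1867 = 41.1834.
ΔQ = 9.6376 − 4.1867 = 5.4509; wedge = 99.1 − 41.1834 = 57.9166.
The triangle = ½ × 5.4509 × 57.9166 = $157.85 thousand.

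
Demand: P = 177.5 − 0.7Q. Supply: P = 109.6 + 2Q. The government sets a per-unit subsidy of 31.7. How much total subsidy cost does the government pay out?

1169.38

Competitive equilibrium: 177.5 − 0.7Q = 109.6 + 2Q → Q* = 25.1481, P* = 159.8963.
The subsidy lowers effective supply by 31.7: P = 77.9 + 2Q.
New quantity: 177.5 − 0.7Q = 77.9 + 2Q → Q' = 36.8889.
Total subsidy cost = 31.7 × 36.8889 = 1169.38.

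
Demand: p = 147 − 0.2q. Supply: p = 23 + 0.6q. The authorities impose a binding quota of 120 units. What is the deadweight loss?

Competitive equilibrium: 147 − 0.2q = 23 + 0.6q → q* = 155, p* = 116.
At q = 120: demand price = 147 − 0.2·120 = 123; supply price = 23 + 0.6·120 = 95.
Δq = 155 − 120 = 35; wedge = 123 − 95 = 28.
The triangle = ½ × 35 × 28 = 490.

490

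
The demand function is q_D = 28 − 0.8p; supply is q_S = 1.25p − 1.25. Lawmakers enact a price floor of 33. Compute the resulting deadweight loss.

230.18

In inverse form: demand p = 35 − 1.25q, supply p = 1 + 0.8q.
Competitive equilibrium: 35 − 1.25q = 1 + 0.8q → q* = 16.5854, p* = 14.2683.
At the floor p = 33, quantity demanded = (35 − 33)/1.25 = 1.6.
Sellers' marginal cost at q' = 1.6: 1 + 0.8·1.6 = 2.28.
Δq = 16.5854 − 1.6 = 14.9854; wedge = 33 − 2.28 = 30.72.
Deadweight loss = ½ × 14.9854 × 30.72 = 230.18.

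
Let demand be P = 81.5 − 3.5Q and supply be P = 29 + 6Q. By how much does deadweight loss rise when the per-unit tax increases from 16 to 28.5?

29.28

Competitive equilibrium: 81.5 − 3.5Q = 29 + 6Q → Q* = 5.5263, P* = 62.1579.
For a per-unit tax t: ΔQ = t/9.5, so DWL = ½·t·(t/9.5) = t²/19.
At t = 16: DWL = 13.474. At t = 28.5: DWL = 42.75.
Increase = 42.75 − 13.474 = 29.28.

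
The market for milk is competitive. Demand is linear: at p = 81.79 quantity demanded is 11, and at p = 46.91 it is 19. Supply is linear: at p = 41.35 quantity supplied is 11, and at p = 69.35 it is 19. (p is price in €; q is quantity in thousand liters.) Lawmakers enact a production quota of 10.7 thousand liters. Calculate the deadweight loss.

€116.52 thousand

Demand slope = (46.91 − 81.79)/(19 − 11) = −4.36, so p = 129.75 − 4.36q.
Supply slope = (69.35 − 41.35)/(19 − 11) = 3.5, so p = 2.85 + 3.5q.
Competitive equilibrium: 129.75 − 4.36q = 2.85 + 3.5q → q* = 16.145, p* = 59.3576.
At q = 10.7: demand price = 129.75 − 4.36·10.7 = 83.098; supply price = 2.85 + 3.5·10.7 = 40.3.
Δq = 16.145 − 10.7 = 5.445; wedge = 83.098 − 40.3 = 42.798.
DWL = ½ × 5.445 × 42.798 = €116.52 thousand.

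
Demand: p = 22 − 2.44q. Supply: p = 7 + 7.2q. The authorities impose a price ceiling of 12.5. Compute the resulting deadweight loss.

3.02

Competitive equilibrium: 22 − 2.44q = 7 + 7.2q → q* = 1.556, p* = 18.2033.
At the ceiling p = 12.5, quantity supplied = (12.5 − 7)/7.2 = 0.7639.
Willingness to pay at q' = 0.7639: 22 − 2.44·0.7639 = 20.1361.
Δq = 1.556 − 0.7639 = 0.7921; wedge = 20.1361 − 12.5 = 7.6361.
DWL = ½ × 0.7921 × 7.6361 = 3.02.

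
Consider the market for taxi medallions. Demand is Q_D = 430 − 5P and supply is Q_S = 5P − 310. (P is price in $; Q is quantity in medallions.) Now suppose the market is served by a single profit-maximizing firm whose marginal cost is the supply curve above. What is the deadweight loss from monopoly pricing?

$80

In inverse form: demand P = 86 − 0.2Q, supply P = 62 + 0.2Q.
Competitive equilibrium: 86 − 0.2Q = 62 + 0.2Q → Q* = 60, P* = 74.
Marginal revenue: MR = 86 − 0.4Q. Set MR = MC: 86 − 0.4Q = 62 + 0.2Q → Q_m = 40.
Price P_m = 86 − 0.2·40 = 78; MC(Q_m) = 62 + 0.2·40 = 70.
Competitive Q* = 60, so ΔQ = 20; wedge = 78 − 70 = 8.
Welfare loss = ½ × 20 × 8 = $80.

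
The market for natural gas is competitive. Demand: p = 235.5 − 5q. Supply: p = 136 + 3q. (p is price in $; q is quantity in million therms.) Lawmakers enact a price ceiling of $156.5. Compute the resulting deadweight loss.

$125.63 million

Competitive equilibrium: 235.5 − 5q = 136 + 3q → q* = 12.4375, p* = 173.3125.
At the ceiling p = 156.5, quantity supplied = (156.5 − 136)/3 = 6.8333.
Willingness to pay at q' = 6.8333: 235.5 − 5·6.8333 = 201.3335.
Δq = 12.4375 − 6.8333 = 5.6042; wedge = 201.3335 − 156.5 = 44.8335.
Deadweight loss = ½ × 5.6042 × 44.8335 = $125.63 million.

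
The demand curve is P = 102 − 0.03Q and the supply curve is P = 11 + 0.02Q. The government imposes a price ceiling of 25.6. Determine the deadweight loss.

Competitive equilibrium: 102 − 0.03Q = 11 + 0.02Q → Q* = 1820, P* = 47.4.
At the ceiling P = 25.6, quantity supplied = (25.6 − 11)/0.02 = 730.
Willingness to pay at Q' = 730: 102 − 0.03·730 = 80.1.
ΔQ = 1820 − 730 = 1090; wedge = 80.1 − 25.6 = 54.5.
Deadweight loss = ½ × 1090 × 54.5 = 29702.50.

29702.50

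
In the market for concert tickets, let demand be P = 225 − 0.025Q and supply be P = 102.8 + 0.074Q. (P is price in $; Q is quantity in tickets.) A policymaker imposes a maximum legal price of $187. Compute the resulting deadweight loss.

$461.01

Competitive equilibrium: 225 − 0.025Q = 102.8 + 0.074Q → Q* = 1234.3434, P* = 194.1414.
At the ceiling P = 187, quantity supplied = (187 − 102.8)/0.074 = 1137.8378.
Willingness to pay at Q' = 1137.8378: 225 − 0.025·1137.8378 = 196.5541.
ΔQ = 1234.3434 − 1137.8378 = 96.5056; wedge = 196.5541 − 187 = 9.5541.
Welfare loss = ½ × 96.5056 × 9.5541 = $461.01.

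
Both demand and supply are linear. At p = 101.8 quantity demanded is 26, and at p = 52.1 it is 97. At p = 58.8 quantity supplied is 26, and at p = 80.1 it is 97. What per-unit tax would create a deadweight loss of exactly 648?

36

Demand slope = (52.1 − 101.8)/(97 − 26) = −0.7, so p = 120 − 0.7q.
Supply slope = (80.1 − 58.8)/(97 − 26) = 0.3, so p = 51 + 0.3q.
Competitive equilibrium: 120 − 0.7q = 51 + 0.3q → q* = 69, p* = 71.7.
A tax t gives Δq = t/1 and wedge t, so DWL = t²/2.
t²/2 = 648 → t² = 1296 → t = 36.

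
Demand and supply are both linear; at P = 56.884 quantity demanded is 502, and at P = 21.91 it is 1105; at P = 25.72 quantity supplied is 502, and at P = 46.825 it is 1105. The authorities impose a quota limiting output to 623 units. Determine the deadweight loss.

Demand slope = (21.91 − 56.884)/(1105 − 502) = −0.058, so P = 86 − 0.058Q.
Supply slope = (46.825 − 25.72)/(1105 − 502) = 0.035, so P = 8.15 + 0.035Q.
Competitive equilibrium: 86 − 0.058Q = 8.15 + 0.035Q → Q* = 837.0968, P* = 37.4484.
At Q = 623: demand price = 86 − 0.058·623 = 49.866; supply price = 8.15 + 0.035·623 = 29.955.
ΔQ = 837.0968 − 623 = 214.0968; wedge = 49.866 − 29.955 = 19.911.
The triangle = ½ × 214.0968 × 19.911 = 2131.44.

2131.44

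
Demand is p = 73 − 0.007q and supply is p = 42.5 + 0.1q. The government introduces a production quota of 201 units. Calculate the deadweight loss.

Competitive equilibrium: 73 − 0.007q = 42.5 + 0.1q → q* = 285.0467, p* = 71.0047.
At q = 201: demand price = 73 − 0.007·201 = 71.593; supply price = 42.5 + 0.1·201 = 62.6.
Δq = 285.0467 − 201 = 84.0467; wedge = 71.593 − 62.6 = 8.993.
Welfare loss = ½ × 84.0467 × 8.993 = 377.92.

377.92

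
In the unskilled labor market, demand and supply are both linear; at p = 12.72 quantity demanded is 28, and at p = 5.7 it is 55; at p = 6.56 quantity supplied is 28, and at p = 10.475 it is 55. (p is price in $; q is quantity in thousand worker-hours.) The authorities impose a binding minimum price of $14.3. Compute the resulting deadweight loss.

$91.76 thousand

Demand slope = (5.7 − 12.72)/(55 − 28) = −0.26, so p = 20 − 0.26q.
Supply slope = (10.475 − 6.56)/(55 − 28) = 0.145, so p = 2.5 + 0.145q.
Competitive equilibrium: 20 − 0.26q = 2.5 + 0.145q → q* = 43.2099, p* = 8.7654.
At the floor p = 14.3, quantity demanded = (20 − 14.3)/0.26 = 21.9231.
Sellers' marginal cost at q' = 21.9231: 2.5 + 0.145·21.9231 = 5.6788.
Δq = 43.2099 − 21.9231 = 21.2868; wedge = 14.3 − 5.6788 = 8.6212.
The triangle = ½ × 21.2868 × 8.6212 = $91.76 thousand.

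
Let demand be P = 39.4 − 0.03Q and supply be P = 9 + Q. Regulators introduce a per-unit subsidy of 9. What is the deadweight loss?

Competitive equilibrium: 39.4 − 0.03Q = 9 + Q → Q* = 29.5146, P* = 38.5146.
The subsidy lowers effective supply by 9: P = 0 + Q.
New quantity: 39.4 − 0.03Q = 0 + Q → Q' = 38.2524.
Overproduction ΔQ = 38.2524 − 29.5146 = 8.7378; wedge = subsidy = 9.
Deadweight loss = ½ × 8.7378 × 9 = 39.32.

39.32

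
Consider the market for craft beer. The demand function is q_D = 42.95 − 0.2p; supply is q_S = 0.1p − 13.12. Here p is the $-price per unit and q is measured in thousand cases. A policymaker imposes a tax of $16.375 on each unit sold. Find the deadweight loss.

$8.94 thousand

In inverse form: demand p = 214.75 − 5q, supply p = 131.2 + 10q.
Competitive equilibrium: 214.75 − 5q = 131.2 + 10q → q* = 5.57, p* = 186.9.
With the tax, the buyer price exceeds the seller price by 16.375: (214.75 − 5q) − (131.2 + 10q) = 16.375 → q' = 4.4783.
Δq = 5.57 − 4.4783 = 1.0917; the wedge equals the tax, 16.375.
The triangle = ½ × 1.0917 × 16.375 = $8.94 thousand.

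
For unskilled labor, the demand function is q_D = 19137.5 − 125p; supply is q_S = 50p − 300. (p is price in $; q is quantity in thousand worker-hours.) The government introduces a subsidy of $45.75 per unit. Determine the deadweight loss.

$37376.12 thousand

In inverse form: demand p = 153.1 − 0.008q, supply p = 6 + 0.02q.
Competitive equilibrium: 153.1 − 0.008q = 6 + 0.02q → q* = 5253.5714, p* = 111.0714.
The subsidy lowers effective supply by 45.75: p = 0.02q − 39.75.
New quantity: 153.1 − 0.008q = 0.02q − 39.75 → q' = 6887.5.
Overproduction Δq = 6887.5 − 5253.5714 = 1633.9286; wedge = subsidy = 45.75.
The triangle = ½ × 1633.9286 × 45.75 = $37376.12 thousand.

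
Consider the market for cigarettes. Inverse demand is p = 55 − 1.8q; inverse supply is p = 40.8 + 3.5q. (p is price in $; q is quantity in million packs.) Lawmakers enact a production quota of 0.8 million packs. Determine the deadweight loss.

Competitive equilibrium: 55 − 1.8q = 40.8 + 3.5q → q* = 2.6792, p* = 50.1774.
At q = 0.8: demand price = 55 − 1.8·0.8 = 53.56; supply price = 40.8 + 3.5·0.8 = 43.6.
Δq = 2.6792 − 0.8 = 1.8792; wedge = 53.56 − 43.6 = 9.96.
DWL = ½ × 1.8792 × 9.96 = $9.36 million.

$9.36 million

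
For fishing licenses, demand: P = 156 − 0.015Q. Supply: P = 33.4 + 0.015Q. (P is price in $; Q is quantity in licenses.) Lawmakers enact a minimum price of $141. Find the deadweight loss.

Competitive equilibrium: 156 − 0.015Q = 33.4 + 0.015Q → Q* = 4086.6667, P* = 94.7.
At the floor P = 141, quantity demanded = (156 − 141)/0.015 = 1000.
Sellers' marginal cost at Q' = 1000: 33.4 + 0.015·1000 = 48.4.
ΔQ = 4086.6667 − 1000 = 3086.6667; wedge = 141 − 48.4 = 92.6.
DWL = ½ × 3086.6667 × 92.6 = $142912.67.

$142912.67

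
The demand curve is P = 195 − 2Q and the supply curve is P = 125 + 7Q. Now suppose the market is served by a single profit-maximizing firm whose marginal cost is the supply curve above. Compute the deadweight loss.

Competitive equilibrium: 195 − 2Q = 125 + 7Q → Q* = 7.7778, P* = 179.4444.
Marginal revenue: MR = 195 − 4Q. Set MR = MC: 195 − 4Q = 125 + 7Q → Q_m = 6.3636.
Price P_m = 195 − 2·6.3636 = 182.2728; MC(Q_m) = 125 + 7·6.3636 = 169.5452.
Competitive Q* = 7.7778, so ΔQ = 1.4142; wedge = 182.2728 − 169.5452 = 12.7276.
Welfare loss = ½ × 1.4142 × 12.7276 = 9.

9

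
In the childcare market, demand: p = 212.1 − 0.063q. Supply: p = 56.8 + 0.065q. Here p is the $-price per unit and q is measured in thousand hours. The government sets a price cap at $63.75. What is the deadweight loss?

$78337.82 thousand

Competitive equilibrium: 212.1 − 0.063q = 56.8 + 0.065q → q* = 1213.28125, p* = 135.66328.
At the ceiling p = 63.75, quantity supplied = (63.75 − 56.8)/0.065 = 106.92308.
Willingness to pay at q' = 106.92308: 212.1 − 0.063·106.92308 = 205.36385.
Δq = 1213.28125 − 106.92308 = 1106.35817; wedge = 205.36385 − 63.75 = 141.61385.
DWL = ½ × 1106.35817 × 141.61385 = $78337.82 thousand.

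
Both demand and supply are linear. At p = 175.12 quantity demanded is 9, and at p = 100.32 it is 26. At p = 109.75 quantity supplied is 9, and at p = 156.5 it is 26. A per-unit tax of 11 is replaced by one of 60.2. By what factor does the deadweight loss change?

29.951

Demand slope = (100.32 − 175.12)/(26 − 9) = −4.4, so p = 214.72 − 4.4q.
Supply slope = (156.5 − 109.75)/(26 − 9) = 2.75, so p = 85 + 2.75q.
Competitive equilibrium: 214.72 − 4.4q = 85 + 2.75q → q* = 18.1427, p* = 134.8923.
For a per-unit tax t: Δq = t/7.15, so DWL = ½·t·(t/7.15) = t²/14.3.
At t = 11: DWL = 8.462. At t = 60.2: DWL = 253.429.
Ratio = (60.2/11)² = 29.951.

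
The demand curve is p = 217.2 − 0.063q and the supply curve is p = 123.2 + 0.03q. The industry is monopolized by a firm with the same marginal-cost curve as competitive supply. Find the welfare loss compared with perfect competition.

7747.73

Competitive equilibrium: 217.2 − 0.063q = 123.2 + 0.03q → q* = 1010.75269, p* = 153.52258.
Marginal revenue: MR = 217.2 − 0.126q. Set MR = MC: 217.2 − 0.126q = 123.2 + 0.03q → q_m = 602.5641.
Price p_m = 217.2 − 0.063·602.5641 = 179.23846; MC(q_m) = 123.2 + 0.03·602.5641 = 141.27692.
Competitive q* = 1010.75269, so Δq = 408.18859; wedge = 179.23846 − 141.27692 = 37.96154.
The triangle = ½ × 408.18859 × 37.96154 = 7747.73.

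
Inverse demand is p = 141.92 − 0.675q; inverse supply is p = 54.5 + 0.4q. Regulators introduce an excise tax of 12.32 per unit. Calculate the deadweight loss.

70.60

Competitive equilibrium: 141.92 − 0.675q = 54.5 + 0.4q → q* = 81.3209, p* = 87.0284.
With the tax, the buyer price exceeds the seller price by 12.32: (141.92 − 0.675q) − (54.5 + 0.4q) = 12.32 → q' = 69.8605.
Δq = 81.3209 − 69.8605 = 11.4604; the wedge equals the tax, 12.32.
Deadweight loss = ½ × 11.4604 × 12.32 = 70.60.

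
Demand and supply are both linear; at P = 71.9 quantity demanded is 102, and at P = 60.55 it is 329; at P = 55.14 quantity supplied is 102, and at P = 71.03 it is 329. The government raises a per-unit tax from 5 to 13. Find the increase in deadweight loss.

Demand slope = (60.55 − 71.9)/(329 − 102) = −0.05, so P = 77 − 0.05Q.
Supply slope = (71.03 − 55.14)/(329 − 102) = 0.07, so P = 48 + 0.07Q.
Competitive equilibrium: 77 − 0.05Q = 48 + 0.07Q → Q* = 241.6667, P* = 64.9167.
For a per-unit tax t: ΔQ = t/0.12, so DWL = ½·t·(t/0.12) = t²/0.24.
At t = 5: DWL = 104.167. At t = 13: DWL = 704.167.
Increase = 704.167 − 104.167 = 600.

600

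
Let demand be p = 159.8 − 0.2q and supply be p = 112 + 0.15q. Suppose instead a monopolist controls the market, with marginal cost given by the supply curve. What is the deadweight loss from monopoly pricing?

Competitive equilibrium: 159.8 − 0.2q = 112 + 0.15q → q* = 136.5714, p* = 132.4857.
Marginal revenue: MR = 159.8 − 0.4q. Set MR = MC: 159.8 − 0.4q = 112 + 0.15q → q_m = 86.9091.
Price p_m = 159.8 − 0.2·86.9091 = 142.4182; MC(q_m) = 112 + 0.15·86.9091 = 125.0364.
Competitive q* = 136.5714, so Δq = 49.6623; wedge = 142.4182 − 125.0364 = 17.3818.
Welfare loss = ½ × 49.6623 × 17.3818 = 431.61.

431.61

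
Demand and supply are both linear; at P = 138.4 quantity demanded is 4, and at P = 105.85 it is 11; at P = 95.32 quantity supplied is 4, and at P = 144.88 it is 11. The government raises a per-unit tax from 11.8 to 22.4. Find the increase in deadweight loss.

Demand slope = (105.85 − 138.4)/(11 − 4) = −4.65, so P = 157 − 4.65Q.
Supply slope = (144.88 − 95.32)/(11 − 4) = 7.08, so P = 67 + 7.08Q.
Competitive equilibrium: 157 − 4.65Q = 67 + 7.08Q → Q* = 7.6726, P* = 121.3223.
For a per-unit tax t: ΔQ = t/11.73, so DWL = ½·t·(t/11.73) = t²/23.46.
At t = 11.8: DWL = 5.935. At t = 22.4: DWL = 21.388.
Increase = 21.388 − 5.935 = 15.45.

15.45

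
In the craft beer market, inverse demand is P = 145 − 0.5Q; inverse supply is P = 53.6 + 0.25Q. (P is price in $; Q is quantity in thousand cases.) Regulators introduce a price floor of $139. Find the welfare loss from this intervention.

Competitive equilibrium: 145 − 0.5Q = 53.6 + 0.25Q → Q* = 121.8667, P* = 84.0667.
At the floor P = 139, quantity demanded = (145 − 139)/0.5 = 12.
Sellers' marginal cost at Q' = 12: 53.6 + 0.25·12 = 56.6.
ΔQ = 121.8667 − 12 = 109.8667; wedge = 139 − 56.6 = 82.4.
Welfare loss = ½ × 109.8667 × 82.4 = $4526.51 thousand.

$4526.51 thousand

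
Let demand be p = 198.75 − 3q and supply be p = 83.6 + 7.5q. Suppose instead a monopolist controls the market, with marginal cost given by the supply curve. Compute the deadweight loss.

31.18

Competitive equilibrium: 198.75 − 3q = 83.6 + 7.5q → q* = 10.9667, p* = 165.85.
Marginal revenue: MR = 198.75 − 6q. Set MR = MC: 198.75 − 6q = 83.6 + 7.5q → q_m = 8.5296.
Price p_m = 198.75 − 3·8.5296 = 173.1612; MC(q_m) = 83.6 + 7.5·8.5296 = 147.572.
Competitive q* = 10.9667, so Δq = 2.4371; wedge = 173.1612 − 147.572 = 25.5892.
DWL = ½ × 2.4371 × 25.5892 = 31.18.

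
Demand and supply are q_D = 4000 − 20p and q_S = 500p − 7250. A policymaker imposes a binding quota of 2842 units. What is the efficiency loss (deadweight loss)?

In inverse form: demand p = 200 − 0.05q, supply p = 14.5 + 0.002q.
Competitive equilibrium: 200 − 0.05q = 14.5 + 0.002q → q* = 3567.3077, p* = 21.6346.
At q = 2842: demand price = 200 − 0.05·2842 = 57.9; supply price = 14.5 + 0.002·2842 = 20.184.
Δq = 3567.3077 − 2842 = 725.3077; wedge = 57.9 − 20.184 = 37.716.
The triangle = ½ × 725.3077 × 37.716 = 13677.85.

13677.85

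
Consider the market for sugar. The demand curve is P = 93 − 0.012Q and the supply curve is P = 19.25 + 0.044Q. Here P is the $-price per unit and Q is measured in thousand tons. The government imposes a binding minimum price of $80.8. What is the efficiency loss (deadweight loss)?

$2525 thousand

Competitive equilibrium: 93 − 0.012Q = 19.25 + 0.044Q → Q* = 1316.96429, P* = 77.19643.
At the floor P = 80.8, quantity demanded = (93 − 80.8)/0.012 = 1016.66667.
Sellers' marginal cost at Q' = 1016.66667: 19.25 + 0.044·1016.66667 = 63.98333.
ΔQ = 1316.96429 − 1016.66667 = 300.29762; wedge = 80.8 − 63.98333 = 16.81667.
Welfare loss = ½ × 300.29762 × 16.81667 = $2525 thousand.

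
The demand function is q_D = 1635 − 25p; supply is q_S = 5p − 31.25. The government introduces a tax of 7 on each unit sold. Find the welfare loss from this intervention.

In inverse form: demand p = 65.4 − 0.04q, supply p = 6.25 + 0.2q.
Competitive equilibrium: 65.4 − 0.04q = 6.25 + 0.2q → q* = 246.4583, p* = 55.5417.
With the tax, the buyer price exceeds the seller price by 7: (65.4 − 0.04q) − (6.25 + 0.2q) = 7 → q' = 217.2917.
Δq = 246.4583 − 217.2917 = 29.1666; the wedge equals the tax, 7.
Welfare loss = ½ × 29.1666 × 7 = 102.08.

102.08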